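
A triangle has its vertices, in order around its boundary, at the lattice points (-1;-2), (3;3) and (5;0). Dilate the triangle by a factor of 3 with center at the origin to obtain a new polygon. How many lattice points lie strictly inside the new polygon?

By the shoelace formula, twice the signed area is |((-1)·3 − 3·(-2)) + (3·0 − 5·3) + (5·(-2) − (-1)·0)| = 22, so the area is 11.
Along each edge there are gcd(|Δx|,|Δy|)+1 lattice points, so counting each shared vertex once the boundary has gcd(4,5) + gcd(2,3) + gcd(6,2) = 1+1+2 = 4.
Scaling by 3 multiplies the area by 3² = 9 (so the new area is 99) and multiplies the boundary lattice-point count by 3, giving 12.
By Pick's theorem, the interior count of the dilated polygon is 99 − 12/2 + 1 = 94.

94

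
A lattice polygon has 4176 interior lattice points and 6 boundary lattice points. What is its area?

Pick's theorem states A = I + B/2 − 1, so A = 4176 + 6/2 − 1 = 4178.

4178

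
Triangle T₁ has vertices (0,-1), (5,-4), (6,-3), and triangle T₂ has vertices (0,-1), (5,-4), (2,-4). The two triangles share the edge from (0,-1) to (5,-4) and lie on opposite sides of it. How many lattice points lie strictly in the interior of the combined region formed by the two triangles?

The union is the simple quadrilateral with vertices (0,-1), (6,-3), (5,-4), (2,-4) in order.
By the shoelace formula, twice the signed area is |(0·(-3) − 6·(-1)) + (6·(-4) − 5·(-3)) + (5·(-4) − 2·(-4)) + (2·(-1) − 0·(-4))| = 17, so the area is 8.5.
Along each edge there are gcd(|Δx|,|Δy|)+1 lattice points, so counting each shared vertex once the boundary has gcd(6,2) + gcd(1,1) + gcd(3,0) + gcd(2,3) = 2+1+3+1 = 7.
By Pick's theorem I = A − B/2 + 1 = 8.5 − 7/2 + 1 = 6.

6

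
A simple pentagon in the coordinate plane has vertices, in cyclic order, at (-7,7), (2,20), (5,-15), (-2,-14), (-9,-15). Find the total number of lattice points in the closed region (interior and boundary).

The shoelace formula gives twice the area as |[(-7)·20 − 2·7] + [2·(-15) − 5·20] + [5·(-14) − (-2)·(-15)] + [(-2)·(-15) − (-9)·(-14)] + [(-9)·7 − (-7)·(-15)]| = 648, so the area is 324.
The number of boundary lattice points is Σ gcd(|Δx|,|Δy|) = gcd(9,13) + gcd(3,35) + gcd(7,1) + gcd(7,1) + gcd(2,22) = 1+1+1+1+2 = 6.
Pick's theorem gives I = A − B/2 + 1 = 324 − 6/2 + 1 = 322, so the closed region contains I + B = 322 + 6 = 328 lattice points.

328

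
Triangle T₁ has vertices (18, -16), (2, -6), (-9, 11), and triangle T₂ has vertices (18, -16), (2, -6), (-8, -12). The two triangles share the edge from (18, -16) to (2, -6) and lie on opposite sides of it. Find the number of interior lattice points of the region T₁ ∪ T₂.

The union is the simple quadrilateral with vertices (18, -16), (-9, 11), (2, -6), (-8, -12) in order.
The shoelace formula gives twice the area as |(18·11 − (-9)·(-16)) + ((-9)·(-6) − 2·11) + (2·(-12) − (-8)·(-6)) + ((-8)·(-16) − 18·(-12))| = 358, so the area is 179.
The number of boundary lattice points is Σ gcd(|Δx|,|Δy|) = gcd(27,27) + gcd(11,17) + gcd(10,6) + gcd(26,4) = 27+1+2+2 = 32.
By Pick's theorem I = A − B/2 + 1 = 179 − 32/2 + 1 = 164.

164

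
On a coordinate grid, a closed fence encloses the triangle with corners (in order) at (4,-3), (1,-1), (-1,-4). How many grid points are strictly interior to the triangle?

By the shoelace formula, twice the signed area is |[4·(-1) − 1·(-3)] + [1·(-4) − (-1)·(-1)] + [(-1)·(-3) − 4·(-4)]| = 13, so the area is 13/2.
Summing gcd(|Δx|,|Δy|) over the edges gives the boundary count: gcd(3,2) + gcd(2,3) + gcd(5,1) = 1+1+1 = 3.
By Pick's theorem A = I + B/2 − 1, so I = 13/2 − 3/2 + 1 = 6.

6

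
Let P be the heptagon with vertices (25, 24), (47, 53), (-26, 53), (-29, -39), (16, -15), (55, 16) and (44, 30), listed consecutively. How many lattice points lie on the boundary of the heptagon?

81

The number of boundary lattice points is Σ gcd(|Δx|,|Δy|) = gcd(22,29) + gcd(73,0) + gcd(3,92) + gcd(45,24) + gcd(39,31) + gcd(11,14) + gcd(19,6) = 1+73+1+3+1+1+1 = 81.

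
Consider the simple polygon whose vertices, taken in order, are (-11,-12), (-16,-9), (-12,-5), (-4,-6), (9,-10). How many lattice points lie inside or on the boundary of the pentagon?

102

By the shoelace formula, twice the signed area is |((-11)·(-9) − (-16)·(-12)) + ((-16)·(-5) − (-12)·(-9)) + ((-12)·(-6) − (-4)·(-5)) + ((-4)·(-10) − 9·(-6)) + (9·(-12) − (-11)·(-10))| = 193, so the area is 96.5.
The number of boundary lattice points is Σ gcd(|Δx|,|Δy|) = gcd(5,3) + gcd(4,4) + gcd(8,1) + gcd(13,4) + gcd(20,2) = 1+4+1+1+2 = 9.
Pick's theorem gives I = A − B/2 + 1 = 96.5 − 9/2 + 1 = 93, so the closed region contains I + B = 93 + 9 = 102 lattice points.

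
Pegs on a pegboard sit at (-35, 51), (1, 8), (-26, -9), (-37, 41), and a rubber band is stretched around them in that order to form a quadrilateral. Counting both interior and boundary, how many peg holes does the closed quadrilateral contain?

995

The shoelace formula gives twice the area as |((-35)·8 − 1·51) + (1·(-9) − (-26)·8) + ((-26)·41 − (-37)·(-9)) + ((-37)·51 − (-35)·41)| = 1983, so the area is 1983/2.
Summing gcd(|Δx|,|Δy|) over the edges gives the boundary count: gcd(36,43) + gcd(27,17) + gcd(11,50) + gcd(2,10) = 1+1+1+2 = 5.
Pick's theorem gives I = A − B/2 + 1 = 1983/2 − 5/2 + 1 = 990, so the closed region contains I + B = 990 + 5 = 995 lattice points.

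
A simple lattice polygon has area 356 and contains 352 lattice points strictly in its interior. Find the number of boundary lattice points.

10

Pick's theorem gives A = I + B/2 − 1, so B = 2(A − I + 1) = 2(356 − 352 + 1) = 10.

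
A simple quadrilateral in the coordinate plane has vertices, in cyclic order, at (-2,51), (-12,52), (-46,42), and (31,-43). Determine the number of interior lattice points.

2282

The shoelace formula gives twice the area as |((-2)·52 − (-12)·51) + ((-12)·42 − (-46)·52) + ((-46)·(-43) − 31·42) + (31·51 − (-2)·(-43))| = 4567, so the area is 2283.5.
Along each edge there are gcd(|Δx|,|Δy|)+1 lattice points, so counting each shared vertex once the boundary has gcd(10,1) + gcd(34,10) + gcd(77,85) + gcd(33,94) = 1+2+1+1 = 5.
By Pick's theorem A = I + B/2 − 1, so I = 2283.5 − 5/2 + 1 = 2282.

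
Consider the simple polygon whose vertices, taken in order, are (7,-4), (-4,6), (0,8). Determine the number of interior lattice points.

By the shoelace formula, twice the signed area is |[7·6 − (-4)·(-4)] + [(-4)·8 − 0·6] + [0·(-4) − 7·8]| = 62, so the area is 31.
The number of boundary lattice points is Σ gcd(|Δx|,|Δy|) = gcd(11,10) + gcd(4,2) + gcd(7,12) = 1+2+1 = 4.
By Pick's theorem A = I + B/2 − 1, so I = 31 − 4/2 + 1 = 30.

30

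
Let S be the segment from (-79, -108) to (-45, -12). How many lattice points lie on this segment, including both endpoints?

The number of lattice points on a segment between lattice points is gcd(|Δx|,|Δy|) + 1 = gcd(34,96) + 1 = 2 + 1 = 3.

3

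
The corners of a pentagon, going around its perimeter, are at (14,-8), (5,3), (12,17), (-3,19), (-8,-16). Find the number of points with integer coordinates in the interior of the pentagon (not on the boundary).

442

By the shoelace formula, twice the signed area is |[14·3 − 5·(-8)] + [5·17 − 12·3] + [12·19 − (-3)·17] + [(-3)·(-16) − (-8)·19] + [(-8)·(-8) − 14·(-16)]| = 898, so the area is 449.
Along each edge there are gcd(|Δx|,|Δy|)+1 lattice points, so counting each shared vertex once the boundary has gcd(9,11) + gcd(7,14) + gcd(15,2) + gcd(5,35) + gcd(22,8) = 1+7+1+5+2 = 16.
By Pick's theorem A = I + B/2 − 1, so I = 449 − 16/2 + 1 = 442.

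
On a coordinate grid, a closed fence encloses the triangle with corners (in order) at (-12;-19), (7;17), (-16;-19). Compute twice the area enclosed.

The shoelace formula gives twice the area as |[(-12)·17 − 7·(-19)] + [7·(-19) − (-16)·17] + [(-16)·(-19) − (-12)·(-19)]| = 144, so the area is 72.

144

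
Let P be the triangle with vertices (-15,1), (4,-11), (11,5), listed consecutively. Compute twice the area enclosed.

Using the shoelace formula, 2A = |((-15)·(-11) − 4·1) + (4·5 − 11·(-11)) + (11·1 − (-15)·5)| = 388, so the area is 194.

388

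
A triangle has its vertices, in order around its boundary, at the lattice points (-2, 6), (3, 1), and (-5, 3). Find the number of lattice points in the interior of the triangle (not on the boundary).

By the shoelace formula, twice the signed area is |((-2)·1 − 3·6) + (3·3 − (-5)·1) + ((-5)·6 − (-2)·3)| = 30, so the area is 15.
Summing gcd(|Δx|,|Δy|) over the edges gives the boundary count: gcd(5,5) + gcd(8,2) + gcd(3,3) = 5+2+3 = 10.
Pick's theorem gives I = A − B/2 + 1 = 15 − 10/2 + 1 = 11.

11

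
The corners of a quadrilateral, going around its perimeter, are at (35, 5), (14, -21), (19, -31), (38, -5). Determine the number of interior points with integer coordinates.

301

Using the shoelace formula, 2A = |(35·(-21) − 14·5) + (14·(-31) − 19·(-21)) + (19·(-5) − 38·(-31)) + (38·5 − 35·(-5))| = 608, so the area is 304.
Along each edge there are gcd(|Δx|,|Δy|)+1 lattice points, so counting each shared vertex once the boundary has gcd(21,26) + gcd(5,10) + gcd(19,26) + gcd(3,10) = 1+5+1+1 = 8.
By Pick's theorem A = I + B/2 − 1, so I = 304 − 8/2 + 1 = 301.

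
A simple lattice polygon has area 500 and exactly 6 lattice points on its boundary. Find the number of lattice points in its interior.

498

Pick's theorem A = I + B/2 − 1 rearranges to I = A − B/2 + 1 = 500 − 6/2 + 1 = 498.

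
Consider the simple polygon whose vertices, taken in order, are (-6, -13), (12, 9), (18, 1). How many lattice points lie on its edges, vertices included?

6

Summing gcd(|Δx|,|Δy|) over the edges gives the boundary count: gcd(18,22) + gcd(6,8) + gcd(24,14) = 2+2+2 = 6.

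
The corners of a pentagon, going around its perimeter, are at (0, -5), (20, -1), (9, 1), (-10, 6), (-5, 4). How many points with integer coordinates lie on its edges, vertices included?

The number of boundary lattice points is Σ gcd(|Δx|,|Δy|) = gcd(20,4) + gcd(11,2) + gcd(19,5) + gcd(5,2) + gcd(5,9) = 4+1+1+1+1 = 8.

8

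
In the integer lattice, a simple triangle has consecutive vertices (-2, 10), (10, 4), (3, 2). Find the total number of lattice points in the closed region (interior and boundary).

Using the shoelace formula, 2A = |((-2)·4 − 10·10) + (10·2 − 3·4) + (3·10 − (-2)·2)| = 66, so the area is 33.
Along each edge there are gcd(|Δx|,|Δy|)+1 lattice points, so counting each shared vertex once the boundary has gcd(12,6) + gcd(7,2) + gcd(5,8) = 6+1+1 = 8.
Pick's theorem gives I = A − B/2 + 1 = 33 − 8/2 + 1 = 30, so the closed region contains I + B = 30 + 8 = 38 lattice points.

38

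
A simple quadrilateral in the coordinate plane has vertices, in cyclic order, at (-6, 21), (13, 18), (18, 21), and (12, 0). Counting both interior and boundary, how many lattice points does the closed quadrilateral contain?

221

By the shoelace formula, twice the signed area is |((-6)·18 − 13·21) + (13·21 − 18·18) + (18·0 − 12·21) + (12·21 − (-6)·0)| = 432, so the area is 216.
Summing gcd(|Δx|,|Δy|) over the edges gives the boundary count: gcd(19,3) + gcd(5,3) + gcd(6,21) + gcd(18,21) = 1+1+3+3 = 8.
Pick's theorem gives I = A − B/2 + 1 = 216 − 8/2 + 1 = 213, so the closed region contains I + B = 213 + 8 = 221 lattice points.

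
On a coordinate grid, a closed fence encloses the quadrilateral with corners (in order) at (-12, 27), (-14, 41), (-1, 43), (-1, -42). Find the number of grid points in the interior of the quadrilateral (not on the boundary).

Using the shoelace formula, 2A = |[(-12)·41 − (-14)·27] + [(-14)·43 − (-1)·41] + [(-1)·(-42) − (-1)·43] + [(-1)·27 − (-12)·(-42)]| = 1121, so the area is 1121/2.
Summing gcd(|Δx|,|Δy|) over the edges gives the boundary count: gcd(2,14) + gcd(13,2) + gcd(0,85) + gcd(11,69) = 2+1+85+1 = 89.
By Pick's theorem A = I + B/2 − 1, so I = 1121/2 − 89/2 + 1 = 517.

517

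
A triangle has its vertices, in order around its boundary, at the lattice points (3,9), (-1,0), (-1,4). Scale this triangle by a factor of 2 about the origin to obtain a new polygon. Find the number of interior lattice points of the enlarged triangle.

The shoelace formula gives twice the area as |[3·0 − (-1)·9] + [(-1)·4 − (-1)·0] + [(-1)·9 − 3·4]| = 16, so the area is 8.
Along each edge there are gcd(|Δx|,|Δy|)+1 lattice points, so counting each shared vertex once the boundary has gcd(4,9) + gcd(0,4) + gcd(4,5) = 1+4+1 = 6.
Scaling by 2 multiplies the area by 2² = 4 (so the new area is 32) and multiplies the boundary lattice-point count by 2, giving 12.
By Pick's theorem, the interior count of the dilated polygon is 32 − 12/2 + 1 = 27.

27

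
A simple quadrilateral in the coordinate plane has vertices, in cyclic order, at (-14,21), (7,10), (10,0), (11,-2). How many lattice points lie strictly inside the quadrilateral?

101

Using the shoelace formula, 2A = |((-14)·10 − 7·21) + (7·0 − 10·10) + (10·(-2) − 11·0) + (11·21 − (-14)·(-2))| = 204, so the area is 102.
Summing gcd(|Δx|,|Δy|) over the edges gives the boundary count: gcd(21,11) + gcd(3,10) + gcd(1,2) + gcd(25,23) = 1+1+1+1 = 4.
By Pick's theorem A = I + B/2 − 1, so I = 102 − 4/2 + 1 = 101.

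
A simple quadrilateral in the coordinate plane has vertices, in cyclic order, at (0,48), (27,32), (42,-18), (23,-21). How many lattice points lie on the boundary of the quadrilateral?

30

The number of boundary lattice points is Σ gcd(|Δx|,|Δy|) = gcd(27,16) + gcd(15,50) + gcd(19,3) + gcd(23,69) = 1+5+1+23 = 30.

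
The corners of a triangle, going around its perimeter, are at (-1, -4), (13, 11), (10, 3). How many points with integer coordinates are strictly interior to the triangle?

33

By the shoelace formula, twice the signed area is |[(-1)·11 − 13·(-4)] + [13·3 − 10·11] + [10·(-4) − (-1)·3]| = 67, so the area is 33.5.
Along each edge there are gcd(|Δx|,|Δy|)+1 lattice points, so counting each shared vertex once the boundary has gcd(14,15) + gcd(3,8) + gcd(11,7) = 1+1+1 = 3.
Pick's theorem gives I = A − B/2 + 1 = 33.5 − 3/2 + 1 = 33.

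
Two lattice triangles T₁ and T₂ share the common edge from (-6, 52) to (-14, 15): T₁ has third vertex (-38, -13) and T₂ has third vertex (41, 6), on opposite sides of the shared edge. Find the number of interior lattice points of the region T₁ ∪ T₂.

1383

The union is the simple quadrilateral with vertices (-6, 52), (-38, -13), (-14, 15), (41, 6) in order.
The shoelace formula gives twice the area as |((-6)·(-13) − (-38)·52) + ((-38)·15 − (-14)·(-13)) + ((-14)·6 − 41·15) + (41·52 − (-6)·6)| = 2771, so the area is 1385.5.
Along each edge there are gcd(|Δx|,|Δy|)+1 lattice points, so counting each shared vertex once the boundary has gcd(32,65) + gcd(24,28) + gcd(55,9) + gcd(47,46) = 1+4+1+1 = 7.
By Pick's theorem I = A − B/2 + 1 = 1385.5 − 7/2 + 1 = 1383.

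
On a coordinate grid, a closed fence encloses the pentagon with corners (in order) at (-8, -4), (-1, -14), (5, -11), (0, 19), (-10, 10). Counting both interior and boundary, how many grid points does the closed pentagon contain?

304

By the shoelace formula, twice the signed area is |[(-8)·(-14) − (-1)·(-4)] + [(-1)·(-11) − 5·(-14)] + [5·19 − 0·(-11)] + [0·10 − (-10)·19] + [(-10)·(-4) − (-8)·10]| = 594, so the area is 297.
The number of boundary lattice points is Σ gcd(|Δx|,|Δy|) = gcd(7,10) + gcd(6,3) + gcd(5,30) + gcd(10,9) + gcd(2,14) = 1+3+5+1+2 = 12.
Pick's theorem gives I = A − B/2 + 1 = 297 − 12/2 + 1 = 292, so the closed region contains I + B = 292 + 12 = 304 lattice points.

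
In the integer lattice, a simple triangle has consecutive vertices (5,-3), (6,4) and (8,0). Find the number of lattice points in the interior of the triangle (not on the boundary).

Using the shoelace formula, 2A = |(5·4 − 6·(-3)) + (6·0 − 8·4) + (8·(-3) − 5·0)| = 18, so the area is 9.
The number of boundary lattice points is Σ gcd(|Δx|,|Δy|) = gcd(1,7) + gcd(2,4) + gcd(3,3) = 1+2+3 = 6.
By Pick's theorem A = I + B/2 − 1, so I = 9 − 6/2 + 1 = 7.

7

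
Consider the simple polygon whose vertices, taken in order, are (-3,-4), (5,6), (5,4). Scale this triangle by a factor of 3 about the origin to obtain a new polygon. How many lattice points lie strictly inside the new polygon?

The shoelace formula gives twice the area as |((-3)·6 − 5·(-4)) + (5·4 − 5·6) + (5·(-4) − (-3)·4)| = 16, so the area is 8.
The number of boundary lattice points is Σ gcd(|Δx|,|Δy|) = gcd(8,10) + gcd(0,2) + gcd(8,8) = 2+2+8 = 12.
Scaling by 3 multiplies the area by 3² = 9 (so the new area is 72) and multiplies the boundary lattice-point count by 3, giving 36.
By Pick's theorem, the interior count of the dilated polygon is 72 − 36/2 + 1 = 55.

55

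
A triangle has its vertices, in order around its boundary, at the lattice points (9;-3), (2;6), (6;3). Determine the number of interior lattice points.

6

The shoelace formula gives twice the area as |[9·6 − 2·(-3)] + [2·3 − 6·6] + [6·(-3) − 9·3]| = 15, so the area is 7.5.
Summing gcd(|Δx|,|Δy|) over the edges gives the boundary count: gcd(7,9) + gcd(4,3) + gcd(3,6) = 1+1+3 = 5.
Pick's theorem gives I = A − B/2 + 1 = 7.5 − 5/2 + 1 = 6.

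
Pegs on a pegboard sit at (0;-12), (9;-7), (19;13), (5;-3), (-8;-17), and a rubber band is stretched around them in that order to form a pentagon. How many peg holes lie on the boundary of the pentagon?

15

Along each edge there are gcd(|Δx|,|Δy|)+1 lattice points, so counting each shared vertex once the boundary has gcd(9,5) + gcd(10,20) + gcd(14,16) + gcd(13,14) + gcd(8,5) = 1+10+2+1+1 = 15.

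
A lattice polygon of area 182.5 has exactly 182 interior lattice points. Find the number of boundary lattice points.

Pick's theorem gives A = I + B/2 − 1, so B = 2(A − I + 1) = 2(182.5 − 182 + 1) = 3.

3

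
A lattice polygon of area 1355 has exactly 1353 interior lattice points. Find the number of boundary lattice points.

6

Pick's theorem gives A = I + B/2 − 1, so B = 2(A − I + 1) = 2(1355 − 1353 + 1) = 6.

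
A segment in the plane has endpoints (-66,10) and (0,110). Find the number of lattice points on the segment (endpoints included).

3

The number of lattice points on a segment between lattice points is gcd(|Δx|,|Δy|) + 1 = gcd(66,100) + 1 = 2 + 1 = 3.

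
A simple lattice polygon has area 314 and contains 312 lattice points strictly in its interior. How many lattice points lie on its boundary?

Pick's theorem gives A = I + B/2 − 1, so B = 2(A − I + 1) = 2(314 − 312 + 1) = 6.

6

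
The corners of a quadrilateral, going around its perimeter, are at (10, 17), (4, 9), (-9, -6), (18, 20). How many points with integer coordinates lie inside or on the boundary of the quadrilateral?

60

The shoelace formula gives twice the area as |[10·9 − 4·17] + [4·(-6) − (-9)·9] + [(-9)·20 − 18·(-6)] + [18·17 − 10·20]| = 113, so the area is 113/2.
Summing gcd(|Δx|,|Δy|) over the edges gives the boundary count: gcd(6,8) + gcd(13,15) + gcd(27,26) + gcd(8,3) = 2+1+1+1 = 5.
Pick's theorem gives I = A − B/2 + 1 = 113/2 − 5/2 + 1 = 55, so the closed region contains I + B = 55 + 5 = 60 lattice points.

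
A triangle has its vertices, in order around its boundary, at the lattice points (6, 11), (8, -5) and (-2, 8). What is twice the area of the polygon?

134

By the shoelace formula, twice the signed area is |[6·(-5) − 8·11] + [8·8 − (-2)·(-5)] + [(-2)·11 − 6·8]| = 134, so the area is 67.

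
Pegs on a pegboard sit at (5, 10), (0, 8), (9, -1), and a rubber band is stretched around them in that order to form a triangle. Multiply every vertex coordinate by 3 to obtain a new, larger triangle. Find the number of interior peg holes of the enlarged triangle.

By the shoelace formula, twice the signed area is |(5·8 − 0·10) + (0·(-1) − 9·8) + (9·10 − 5·(-1))| = 63, so the area is 63/2.
Along each edge there are gcd(|Δx|,|Δy|)+1 lattice points, so counting each shared vertex once the boundary has gcd(5,2) + gcd(9,9) + gcd(4,11) = 1+9+1 = 11.
Scaling by 3 multiplies the area by 3² = 9 (so the new area is 567/2) and multiplies the boundary lattice-point count by 3, giving 33.
By Pick's theorem, the interior count of the dilated polygon is 567/2 − 33/2 + 1 = 268.

268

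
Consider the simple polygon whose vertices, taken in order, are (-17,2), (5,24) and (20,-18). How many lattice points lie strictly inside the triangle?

615

The shoelace formula gives twice the area as |((-17)·24 − 5·2) + (5·(-18) − 20·24) + (20·2 − (-17)·(-18))| = 1254, so the area is 627.
The number of boundary lattice points is Σ gcd(|Δx|,|Δy|) = gcd(22,22) + gcd(15,42) + gcd(37,20) = 22+3+1 = 26.
Pick's theorem gives I = A − B/2 + 1 = 627 − 26/2 + 1 = 615.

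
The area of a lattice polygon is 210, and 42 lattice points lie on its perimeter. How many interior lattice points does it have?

190

From Pick's theorem, I = A − B/2 + 1 = 210 − 42/2 + 1 = 190.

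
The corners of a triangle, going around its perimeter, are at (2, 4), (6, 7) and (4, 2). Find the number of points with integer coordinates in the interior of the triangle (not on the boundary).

The shoelace formula gives twice the area as |(2·7 − 6·4) + (6·2 − 4·7) + (4·4 − 2·2)| = 14, so the area is 7.
The number of boundary lattice points is Σ gcd(|Δx|,|Δy|) = gcd(4,3) + gcd(2,5) + gcd(2,2) = 1+1+2 = 4.
Pick's theorem gives I = A − B/2 + 1 = 7 − 4/2 + 1 = 6.

6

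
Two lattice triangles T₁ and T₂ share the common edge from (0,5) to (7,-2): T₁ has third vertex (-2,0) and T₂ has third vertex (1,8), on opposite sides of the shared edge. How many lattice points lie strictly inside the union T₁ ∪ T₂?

37

The union is the simple quadrilateral with vertices (0,5), (-2,0), (7,-2), (1,8) in order.
The shoelace formula gives twice the area as |(0·0 − (-2)·5) + ((-2)·(-2) − 7·0) + (7·8 − 1·(-2)) + (1·5 − 0·8)| = 77, so the area is 77/2.
The number of boundary lattice points is Σ gcd(|Δx|,|Δy|) = gcd(2,5) + gcd(9,2) + gcd(6,10) + gcd(1,3) = 1+1+2+1 = 5.
By Pick's theorem I = A − B/2 + 1 = 77/2 − 5/2 + 1 = 37.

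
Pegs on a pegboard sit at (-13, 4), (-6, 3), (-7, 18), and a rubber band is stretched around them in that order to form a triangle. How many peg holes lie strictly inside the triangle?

51

By the shoelace formula, twice the signed area is |[(-13)·3 − (-6)·4] + [(-6)·18 − (-7)·3] + [(-7)·4 − (-13)·18]| = 104, so the area is 52.
Summing gcd(|Δx|,|Δy|) over the edges gives the boundary count: gcd(7,1) + gcd(1,15) + gcd(6,14) = 1+1+2 = 4.
Pick's theorem gives I = A − B/2 + 1 = 52 − 4/2 + 1 = 51.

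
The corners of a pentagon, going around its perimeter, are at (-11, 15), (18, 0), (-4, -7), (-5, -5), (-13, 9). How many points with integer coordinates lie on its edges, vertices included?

7

The number of boundary lattice points is Σ gcd(|Δx|,|Δy|) = gcd(29,15) + gcd(22,7) + gcd(1,2) + gcd(8,14) + gcd(2,6) = 1+1+1+2+2 = 7.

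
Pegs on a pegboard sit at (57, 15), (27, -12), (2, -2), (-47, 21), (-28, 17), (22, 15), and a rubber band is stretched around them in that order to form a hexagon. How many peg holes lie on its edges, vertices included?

47

Summing gcd(|Δx|,|Δy|) over the edges gives the boundary count: gcd(30,27) + gcd(25,10) + gcd(49,23) + gcd(19,4) + gcd(50,2) + gcd(35,0) = 3+5+1+1+2+35 = 47.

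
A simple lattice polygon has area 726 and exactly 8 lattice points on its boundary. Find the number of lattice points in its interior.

723

From Pick's theorem, I = A − B/2 + 1 = 726 − 8/2 + 1 = 723.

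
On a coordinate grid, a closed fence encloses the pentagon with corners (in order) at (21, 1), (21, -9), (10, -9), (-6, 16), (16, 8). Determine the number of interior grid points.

The shoelace formula gives twice the area as |[21·(-9) − 21·1] + [21·(-9) − 10·(-9)] + [10·16 − (-6)·(-9)] + [(-6)·8 − 16·16] + [16·1 − 21·8]| = 659, so the area is 329.5.
Along each edge there are gcd(|Δx|,|Δy|)+1 lattice points, so counting each shared vertex once the boundary has gcd(0,10) + gcd(11,0) + gcd(16,25) + gcd(22,8) + gcd(5,7) = 10+11+1+2+1 = 25.
By Pick's theorem A = I + B/2 − 1, so I = 329.5 − 25/2 + 1 = 318.

318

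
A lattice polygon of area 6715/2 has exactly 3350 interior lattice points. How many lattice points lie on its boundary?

17

Pick's theorem gives A = I + B/2 − 1, so B = 2(A − I + 1) = 2(6715/2 − 3350 + 1) = 17.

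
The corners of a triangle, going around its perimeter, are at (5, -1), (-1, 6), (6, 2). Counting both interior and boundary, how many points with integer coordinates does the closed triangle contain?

The shoelace formula gives twice the area as |[5·6 − (-1)·(-1)] + [(-1)·2 − 6·6] + [6·(-1) − 5·2]| = 25, so the area is 25/2.
Summing gcd(|Δx|,|Δy|) over the edges gives the boundary count: gcd(6,7) + gcd(7,4) + gcd(1,3) = 1+1+1 = 3.
Pick's theorem gives I = A − B/2 + 1 = 25/2 − 3/2 + 1 = 12, so the closed region contains I + B = 12 + 3 = 15 lattice points.

15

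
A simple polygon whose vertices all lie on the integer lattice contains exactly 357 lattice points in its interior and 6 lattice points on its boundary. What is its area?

359

Pick's theorem states A = I + B/2 − 1, so A = 357 + 6/2 − 1 = 359.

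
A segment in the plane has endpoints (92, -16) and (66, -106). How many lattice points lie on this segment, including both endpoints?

3

The number of lattice points on a segment between lattice points is gcd(|Δx|,|Δy|) + 1 = gcd(26,90) + 1 = 2 + 1 = 3.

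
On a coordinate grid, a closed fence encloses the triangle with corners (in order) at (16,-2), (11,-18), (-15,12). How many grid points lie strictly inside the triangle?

282

By the shoelace formula, twice the signed area is |(16·(-18) − 11·(-2)) + (11·12 − (-15)·(-18)) + ((-15)·(-2) − 16·12)| = 566, so the area is 283.
Summing gcd(|Δx|,|Δy|) over the edges gives the boundary count: gcd(5,16) + gcd(26,30) + gcd(31,14) = 1+2+1 = 4.
Pick's theorem gives I = A − B/2 + 1 = 283 − 4/2 + 1 = 282.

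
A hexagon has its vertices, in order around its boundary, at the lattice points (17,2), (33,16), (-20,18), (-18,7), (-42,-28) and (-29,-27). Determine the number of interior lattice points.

By the shoelace formula, twice the signed area is |[17·16 − 33·2] + [33·18 − (-20)·16] + [(-20)·7 − (-18)·18] + [(-18)·(-28) − (-42)·7] + [(-42)·(-27) − (-29)·(-28)] + [(-29)·2 − 17·(-27)]| = 2825, so the area is 1412.5.
The number of boundary lattice points is Σ gcd(|Δx|,|Δy|) = gcd(16,14) + gcd(53,2) + gcd(2,11) + gcd(24,35) + gcd(13,1) + gcd(46,29) = 2+1+1+1+1+1 = 7.
Pick's theorem gives I = A − B/2 + 1 = 1412.5 − 7/2 + 1 = 1410.

1410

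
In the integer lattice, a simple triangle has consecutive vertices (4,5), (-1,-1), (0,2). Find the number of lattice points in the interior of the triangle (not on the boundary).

Using the shoelace formula, 2A = |[4·(-1) − (-1)·5] + [(-1)·2 − 0·(-1)] + [0·5 − 4·2]| = 9, so the area is 9/2.
Summing gcd(|Δx|,|Δy|) over the edges gives the boundary count: gcd(5,6) + gcd(1,3) + gcd(4,3) = 1+1+1 = 3.
By Pick's theorem A = I + B/2 − 1, so I = 9/2 − 3/2 + 1 = 4.

4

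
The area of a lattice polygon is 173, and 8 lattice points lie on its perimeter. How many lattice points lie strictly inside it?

Pick's theorem A = I + B/2 − 1 rearranges to I = A − B/2 + 1 = 173 − 8/2 + 1 = 170.

170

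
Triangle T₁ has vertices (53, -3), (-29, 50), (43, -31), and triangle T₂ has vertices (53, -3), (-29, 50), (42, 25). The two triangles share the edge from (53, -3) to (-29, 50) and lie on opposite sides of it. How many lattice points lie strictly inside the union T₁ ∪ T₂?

2264

The union is the simple quadrilateral with vertices (53, -3), (43, -31), (-29, 50), (42, 25) in order.
Using the shoelace formula, 2A = |(53·(-31) − 43·(-3)) + (43·50 − (-29)·(-31)) + ((-29)·25 − 42·50) + (42·(-3) − 53·25)| = 4539, so the area is 4539/2.
Summing gcd(|Δx|,|Δy|) over the edges gives the boundary count: gcd(10,28) + gcd(72,81) + gcd(71,25) + gcd(11,28) = 2+9+1+1 = 13.
By Pick's theorem I = A − B/2 + 1 = 4539/2 − 13/2 + 1 = 2264.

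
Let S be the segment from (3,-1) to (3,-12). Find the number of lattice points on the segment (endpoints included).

12

The number of lattice points on a segment between lattice points is gcd(|Δx|,|Δy|) + 1 = gcd(0,11) + 1 = 11 + 1 = 12.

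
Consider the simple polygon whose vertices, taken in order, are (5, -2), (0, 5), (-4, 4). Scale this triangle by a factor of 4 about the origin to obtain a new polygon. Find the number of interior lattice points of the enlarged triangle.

255

By the shoelace formula, twice the signed area is |[5·5 − 0·(-2)] + [0·4 − (-4)·5] + [(-4)·(-2) − 5·4]| = 33, so the area is 33/2.
The number of boundary lattice points is Σ gcd(|Δx|,|Δy|) = gcd(5,7) + gcd(4,1) + gcd(9,6) = 1+1+3 = 5.
Scaling by 4 multiplies the area by 4² = 16 (so the new area is 264) and multiplies the boundary lattice-point count by 4, giving 20.
By Pick's theorem, the interior count of the dilated polygon is 264 − 20/2 + 1 = 255.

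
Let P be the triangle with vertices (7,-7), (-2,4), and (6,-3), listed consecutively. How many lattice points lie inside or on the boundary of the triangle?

The shoelace formula gives twice the area as |[7·4 − (-2)·(-7)] + [(-2)·(-3) − 6·4] + [6·(-7) − 7·(-3)]| = 25, so the area is 12.5.
Along each edge there are gcd(|Δx|,|Δy|)+1 lattice points, so counting each shared vertex once the boundary has gcd(9,11) + gcd(8,7) + gcd(1,4) = 1+1+1 = 3.
Pick's theorem gives I = A − B/2 + 1 = 12.5 − 3/2 + 1 = 12, so the closed region contains I + B = 12 + 3 = 15 lattice points.

15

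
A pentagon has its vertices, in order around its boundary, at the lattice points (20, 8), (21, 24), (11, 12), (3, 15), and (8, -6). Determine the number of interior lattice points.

Using the shoelace formula, 2A = |(20·24 − 21·8) + (21·12 − 11·24) + (11·15 − 3·12) + (3·(-6) − 8·15) + (8·8 − 20·(-6))| = 475, so the area is 237.5.
The number of boundary lattice points is Σ gcd(|Δx|,|Δy|) = gcd(1,16) + gcd(10,12) + gcd(8,3) + gcd(5,21) + gcd(12,14) = 1+2+1+1+2 = 7.
Pick's theorem gives I = A − B/2 + 1 = 237.5 − 7/2 + 1 = 235.

235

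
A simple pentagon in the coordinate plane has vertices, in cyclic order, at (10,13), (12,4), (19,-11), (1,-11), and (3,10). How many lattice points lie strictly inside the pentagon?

By the shoelace formula, twice the signed area is |[10·4 − 12·13] + [12·(-11) − 19·4] + [19·(-11) − 1·(-11)] + [1·10 − 3·(-11)] + [3·13 − 10·10]| = 540, so the area is 270.
Along each edge there are gcd(|Δx|,|Δy|)+1 lattice points, so counting each shared vertex once the boundary has gcd(2,9) + gcd(7,15) + gcd(18,0) + gcd(2,21) + gcd(7,3) = 1+1+18+1+1 = 22.
Pick's theorem gives I = A − B/2 + 1 = 270 − 22/2 + 1 = 260.

260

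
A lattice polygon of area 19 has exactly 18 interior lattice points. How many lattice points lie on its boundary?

4

Pick's theorem gives A = I + B/2 − 1, so B = 2(A − I + 1) = 2(19 − 18 + 1) = 4.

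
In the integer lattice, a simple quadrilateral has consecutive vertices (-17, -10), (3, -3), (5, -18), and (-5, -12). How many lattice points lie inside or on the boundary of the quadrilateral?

By the shoelace formula, twice the signed area is |((-17)·(-3) − 3·(-10)) + (3·(-18) − 5·(-3)) + (5·(-12) − (-5)·(-18)) + ((-5)·(-10) − (-17)·(-12))| = 262, so the area is 131.
Summing gcd(|Δx|,|Δy|) over the edges gives the boundary count: gcd(20,7) + gcd(2,15) + gcd(10,6) + gcd(12,2) = 1+1+2+2 = 6.
Pick's theorem gives I = A − B/2 + 1 = 131 − 6/2 + 1 = 129, so the closed region contains I + B = 129 + 6 = 135 lattice points.

135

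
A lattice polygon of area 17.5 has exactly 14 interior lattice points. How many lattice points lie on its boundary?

Pick's theorem gives A = I + B/2 − 1, so B = 2(A − I + 1) = 2(17.5 − 14 + 1) = 9.

9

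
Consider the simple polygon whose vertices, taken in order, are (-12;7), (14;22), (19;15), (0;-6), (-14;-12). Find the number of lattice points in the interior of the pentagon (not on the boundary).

503

By the shoelace formula, twice the signed area is |((-12)·22 − 14·7) + (14·15 − 19·22) + (19·(-6) − 0·15) + (0·(-12) − (-14)·(-6)) + ((-14)·7 − (-12)·(-12))| = 1010, so the area is 505.
The number of boundary lattice points is Σ gcd(|Δx|,|Δy|) = gcd(26,15) + gcd(5,7) + gcd(19,21) + gcd(14,6) + gcd(2,19) = 1+1+1+2+1 = 6.
By Pick's theorem A = I + B/2 − 1, so I = 505 − 6/2 + 1 = 503.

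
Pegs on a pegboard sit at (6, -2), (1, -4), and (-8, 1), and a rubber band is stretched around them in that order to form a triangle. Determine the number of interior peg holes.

21

The shoelace formula gives twice the area as |(6·(-4) − 1·(-2)) + (1·1 − (-8)·(-4)) + ((-8)·(-2) − 6·1)| = 43, so the area is 43/2.
The number of boundary lattice points is Σ gcd(|Δx|,|Δy|) = gcd(5,2) + gcd(9,5) + gcd(14,3) = 1+1+1 = 3.
Pick's theorem gives I = A − B/2 + 1 = 43/2 − 3/2 + 1 = 21.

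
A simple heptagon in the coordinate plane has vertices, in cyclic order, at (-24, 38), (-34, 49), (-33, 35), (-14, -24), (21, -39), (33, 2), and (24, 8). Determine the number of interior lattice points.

2754

By the shoelace formula, twice the signed area is |((-24)·49 − (-34)·38) + ((-34)·35 − (-33)·49) + ((-33)·(-24) − (-14)·35) + ((-14)·(-39) − 21·(-24)) + (21·2 − 33·(-39)) + (33·8 − 24·2) + (24·38 − (-24)·8)| = 5524, so the area is 2762.
Summing gcd(|Δx|,|Δy|) over the edges gives the boundary count: gcd(10,11) + gcd(1,14) + gcd(19,59) + gcd(35,15) + gcd(12,41) + gcd(9,6) + gcd(48,30) = 1+1+1+5+1+3+6 = 18.
By Pick's theorem A = I + B/2 − 1, so I = 2762 − 18/2 + 1 = 2754.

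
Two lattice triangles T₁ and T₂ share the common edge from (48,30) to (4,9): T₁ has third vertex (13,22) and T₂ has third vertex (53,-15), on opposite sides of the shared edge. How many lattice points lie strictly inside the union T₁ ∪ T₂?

1231

The union is the simple quadrilateral with vertices (48,30), (13,22), (4,9), (53,-15) in order.
The shoelace formula gives twice the area as |(48·22 − 13·30) + (13·9 − 4·22) + (4·(-15) − 53·9) + (53·30 − 48·(-15))| = 2468, so the area is 1234.
Summing gcd(|Δx|,|Δy|) over the edges gives the boundary count: gcd(35,8) + gcd(9,13) + gcd(49,24) + gcd(5,45) = 1+1+1+5 = 8.
By Pick's theorem I = A − B/2 + 1 = 1234 − 8/2 + 1 = 1231.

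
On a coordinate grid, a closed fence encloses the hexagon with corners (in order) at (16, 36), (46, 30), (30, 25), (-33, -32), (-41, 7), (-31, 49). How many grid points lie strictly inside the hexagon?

3142

Using the shoelace formula, 2A = |[16·30 − 46·36] + [46·25 − 30·30] + [30·(-32) − (-33)·25] + [(-33)·7 − (-41)·(-32)] + [(-41)·49 − (-31)·7] + [(-31)·36 − 16·49]| = 6296, so the area is 3148.
The number of boundary lattice points is Σ gcd(|Δx|,|Δy|) = gcd(30,6) + gcd(16,5) + gcd(63,57) + gcd(8,39) + gcd(10,42) + gcd(47,13) = 6+1+3+1+2+1 = 14.
By Pick's theorem A = I + B/2 − 1, so I = 3148 − 14/2 + 1 = 3142.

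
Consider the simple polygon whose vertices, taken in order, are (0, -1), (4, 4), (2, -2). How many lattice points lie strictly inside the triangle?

6

By the shoelace formula, twice the signed area is |[0·4 − 4·(-1)] + [4·(-2) − 2·4] + [2·(-1) − 0·(-2)]| = 14, so the area is 7.
The number of boundary lattice points is Σ gcd(|Δx|,|Δy|) = gcd(4,5) + gcd(2,6) + gcd(2,1) = 1+2+1 = 4.
By Pick's theorem A = I + B/2 − 1, so I = 7 − 4/2 + 1 = 6.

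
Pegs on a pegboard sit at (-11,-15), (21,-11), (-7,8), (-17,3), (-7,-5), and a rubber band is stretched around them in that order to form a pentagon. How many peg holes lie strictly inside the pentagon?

Using the shoelace formula, 2A = |[(-11)·(-11) − 21·(-15)] + [21·8 − (-7)·(-11)] + [(-7)·3 − (-17)·8] + [(-17)·(-5) − (-7)·3] + [(-7)·(-15) − (-11)·(-5)]| = 798, so the area is 399.
Along each edge there are gcd(|Δx|,|Δy|)+1 lattice points, so counting each shared vertex once the boundary has gcd(32,4) + gcd(28,19) + gcd(10,5) + gcd(10,8) + gcd(4,10) = 4+1+5+2+2 = 14.
By Pick's theorem A = I + B/2 − 1, so I = 399 − 14/2 + 1 = 393.

393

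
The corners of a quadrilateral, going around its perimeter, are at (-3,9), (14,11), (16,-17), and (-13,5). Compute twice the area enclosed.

Using the shoelace formula, 2A = |((-3)·11 − 14·9) + (14·(-17) − 16·11) + (16·5 − (-13)·(-17)) + ((-13)·9 − (-3)·5)| = 816, so the area is 408.

816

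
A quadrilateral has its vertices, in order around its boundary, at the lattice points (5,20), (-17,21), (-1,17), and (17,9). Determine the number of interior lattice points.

By the shoelace formula, twice the signed area is |[5·21 − (-17)·20] + [(-17)·17 − (-1)·21] + [(-1)·9 − 17·17] + [17·20 − 5·9]| = 174, so the area is 87.
The number of boundary lattice points is Σ gcd(|Δx|,|Δy|) = gcd(22,1) + gcd(16,4) + gcd(18,8) + gcd(12,11) = 1+4+2+1 = 8.
Pick's theorem gives I = A − B/2 + 1 = 87 − 8/2 + 1 = 84.

84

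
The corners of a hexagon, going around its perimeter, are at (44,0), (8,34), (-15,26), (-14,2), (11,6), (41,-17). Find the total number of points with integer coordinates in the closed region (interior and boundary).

1383

By the shoelace formula, twice the signed area is |[44·34 − 8·0] + [8·26 − (-15)·34] + [(-15)·2 − (-14)·26] + [(-14)·6 − 11·2] + [11·(-17) − 41·6] + [41·0 − 44·(-17)]| = 2757, so the area is 2757/2.
Along each edge there are gcd(|Δx|,|Δy|)+1 lattice points, so counting each shared vertex once the boundary has gcd(36,34) + gcd(23,8) + gcd(1,24) + gcd(25,4) + gcd(30,23) + gcd(3,17) = 2+1+1+1+1+1 = 7.
Pick's theorem gives I = A − B/2 + 1 = 2757/2 − 7/2 + 1 = 1376, so the closed region contains I + B = 1376 + 7 = 1383 lattice points.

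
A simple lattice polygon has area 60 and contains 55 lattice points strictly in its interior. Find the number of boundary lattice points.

Pick's theorem gives A = I + B/2 − 1, so B = 2(A − I + 1) = 2(60 − 55 + 1) = 12.

12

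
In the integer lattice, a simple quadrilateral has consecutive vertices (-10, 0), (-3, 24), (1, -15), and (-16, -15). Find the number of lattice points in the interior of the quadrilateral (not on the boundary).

Using the shoelace formula, 2A = |((-10)·24 − (-3)·0) + ((-3)·(-15) − 1·24) + (1·(-15) − (-16)·(-15)) + ((-16)·0 − (-10)·(-15))| = 624, so the area is 312.
Along each edge there are gcd(|Δx|,|Δy|)+1 lattice points, so counting each shared vertex once the boundary has gcd(7,24) + gcd(4,39) + gcd(17,0) + gcd(6,15) = 1+1+17+3 = 22.
Pick's theorem gives I = A − B/2 + 1 = 312 − 22/2 + 1 = 302.

302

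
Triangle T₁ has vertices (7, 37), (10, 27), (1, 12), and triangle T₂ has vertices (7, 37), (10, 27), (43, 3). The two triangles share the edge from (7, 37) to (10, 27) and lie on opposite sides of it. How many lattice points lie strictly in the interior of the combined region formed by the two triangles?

193

The union is the simple quadrilateral with vertices (7, 37), (1, 12), (10, 27), (43, 3) in order.
Using the shoelace formula, 2A = |[7·12 − 1·37] + [1·27 − 10·12] + [10·3 − 43·27] + [43·37 − 7·3]| = 393, so the area is 196.5.
The number of boundary lattice points is Σ gcd(|Δx|,|Δy|) = gcd(6,25) + gcd(9,15) + gcd(33,24) + gcd(36,34) = 1+3+3+2 = 9.
By Pick's theorem I = A − B/2 + 1 = 196.5 − 9/2 + 1 = 193.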